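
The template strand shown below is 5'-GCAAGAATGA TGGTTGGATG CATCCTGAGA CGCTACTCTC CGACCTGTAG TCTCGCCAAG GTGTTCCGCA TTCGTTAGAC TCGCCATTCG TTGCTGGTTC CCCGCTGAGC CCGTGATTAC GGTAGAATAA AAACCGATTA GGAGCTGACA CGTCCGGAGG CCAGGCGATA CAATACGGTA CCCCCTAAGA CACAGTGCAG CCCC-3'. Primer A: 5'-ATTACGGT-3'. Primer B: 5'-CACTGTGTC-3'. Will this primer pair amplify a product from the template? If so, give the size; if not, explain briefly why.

Yes — an 82 bp product.

Primer A (ATTACGGT) matches the top strand at positions 116–123; it acts as a forward primer.
Primer B's reverse complement is GACACAGTG, matching the top strand at positions 189–197; it acts as a reverse primer.
The 3' ends face each other across positions 116–197, giving an 82 bp product.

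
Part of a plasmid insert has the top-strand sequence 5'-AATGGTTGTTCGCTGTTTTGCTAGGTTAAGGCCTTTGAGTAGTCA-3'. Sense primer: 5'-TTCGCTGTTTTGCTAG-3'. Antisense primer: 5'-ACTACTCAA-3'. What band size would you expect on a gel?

Scanning the template, TTCGCTGTTTTGCTAG occurs at positions 9–24; this primer anneals to the bottom strand there with its 3' end pointing downstream.
Taking the reverse complement of ACTACTCAA gives TTGAGTAGT, found at positions 35–43 on the template; the primer anneals here to the top strand with its 3' end pointing upstream.
Product length = (reverse-primer end) − (forward-primer start) + 1 = 43 − 9 + 1 = 35 bp.

35 bp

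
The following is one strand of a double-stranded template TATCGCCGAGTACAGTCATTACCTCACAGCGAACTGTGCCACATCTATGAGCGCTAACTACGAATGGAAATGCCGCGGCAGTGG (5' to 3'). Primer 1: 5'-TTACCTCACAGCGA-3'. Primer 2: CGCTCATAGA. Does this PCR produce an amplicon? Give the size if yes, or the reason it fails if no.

Yes — a 35 bp product.

Primer 1 (TTACCTCACAGCGA) matches the top strand at positions 19–32; it acts as a forward primer.
Primer 2's reverse complement is TCTATGAGCG, matching the top strand at positions 44–53; it acts as a reverse primer.
The 3' ends face each other across positions 19–53, giving a 35 bp product.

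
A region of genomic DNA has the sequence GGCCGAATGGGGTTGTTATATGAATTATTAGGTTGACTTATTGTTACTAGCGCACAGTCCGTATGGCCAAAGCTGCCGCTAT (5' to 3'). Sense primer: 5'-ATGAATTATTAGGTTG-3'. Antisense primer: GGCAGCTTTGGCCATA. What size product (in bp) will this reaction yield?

Scanning the template, ATGAATTATTAGGTTG occurs at positions 20–35; this primer anneals to the bottom strand there with its 3' end pointing downstream.
The reverse primer's reverse complement is TATGGCCAAAGCTGCC, which matches the template at positions 62–77.
Amplicon spans positions 20–77: 58 bp.

58 bp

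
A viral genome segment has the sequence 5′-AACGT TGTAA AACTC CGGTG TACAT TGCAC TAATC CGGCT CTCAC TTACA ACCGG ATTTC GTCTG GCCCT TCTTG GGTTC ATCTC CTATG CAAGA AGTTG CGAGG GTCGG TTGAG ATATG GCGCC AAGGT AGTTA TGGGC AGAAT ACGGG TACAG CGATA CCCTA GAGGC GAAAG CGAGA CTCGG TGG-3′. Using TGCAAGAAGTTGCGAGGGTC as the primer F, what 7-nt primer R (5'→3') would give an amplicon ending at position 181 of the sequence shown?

The forward primer binds at positions 89–108; the product's 3' end on the top strand is position 181.
The reverse primer anneals to the top strand over positions 175–181, i.e. to GCGAGAC.
Its sequence written 5'→3' is the reverse complement: GTCTCGC.

5'-GTCTCGC-3'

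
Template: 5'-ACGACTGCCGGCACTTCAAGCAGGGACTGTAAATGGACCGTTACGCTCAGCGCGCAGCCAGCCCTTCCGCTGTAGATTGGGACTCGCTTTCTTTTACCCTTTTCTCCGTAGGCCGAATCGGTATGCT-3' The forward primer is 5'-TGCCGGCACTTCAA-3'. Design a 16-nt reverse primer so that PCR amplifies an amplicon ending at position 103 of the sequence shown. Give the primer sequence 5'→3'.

5'-AAAAGGGTAAAAGAAA-3'

The forward primer binds at positions 6–19; the product's 3' end on the top strand is position 103.
The reverse primer anneals to the top strand over positions 88–103, i.e. to TTTCTTTTACCCTTTT.
Its sequence written 5'→3' is the reverse complement: AAAAGGGTAAAAGAAA.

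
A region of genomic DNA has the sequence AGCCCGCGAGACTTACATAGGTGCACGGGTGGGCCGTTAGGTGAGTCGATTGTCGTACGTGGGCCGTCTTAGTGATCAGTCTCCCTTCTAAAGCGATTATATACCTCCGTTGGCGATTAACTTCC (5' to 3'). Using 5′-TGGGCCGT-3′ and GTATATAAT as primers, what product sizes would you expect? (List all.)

75 bp, 45 bp

The forward primer TGGGCCGT matches the top strand at positions 30–37, 60–67.
The reverse primer's reverse complement is ATTATATAC, matching at positions 96–104.
Each forward site pairs with the reverse site to give a product ending at position 104: sizes 75, 45 bp.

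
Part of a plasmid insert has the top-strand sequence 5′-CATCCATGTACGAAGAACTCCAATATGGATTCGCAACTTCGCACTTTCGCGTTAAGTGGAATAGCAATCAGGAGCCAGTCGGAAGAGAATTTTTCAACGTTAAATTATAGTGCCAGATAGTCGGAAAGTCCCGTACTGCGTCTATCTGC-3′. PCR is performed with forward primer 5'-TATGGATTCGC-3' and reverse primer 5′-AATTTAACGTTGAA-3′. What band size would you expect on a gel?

The forward primer matches the template at positions 24–34.
Taking the reverse complement of AATTTAACGTTGAA gives TTCAACGTTAAATT, found at positions 93–106 on the template; the primer anneals here to the top strand with its 3' end pointing upstream.
The product runs from position 24 to position 106, so its length is 106 − 24 + 1 = 83 bp.

83 bp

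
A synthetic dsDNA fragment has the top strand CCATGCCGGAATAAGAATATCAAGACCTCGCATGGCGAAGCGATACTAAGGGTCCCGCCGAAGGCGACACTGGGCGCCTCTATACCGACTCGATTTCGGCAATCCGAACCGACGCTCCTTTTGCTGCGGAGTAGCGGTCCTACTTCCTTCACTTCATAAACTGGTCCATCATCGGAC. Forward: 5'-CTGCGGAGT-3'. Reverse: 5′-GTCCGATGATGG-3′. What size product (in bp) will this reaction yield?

Forward primer CTGCGGAGT is found on the top strand at positions 124–132.
The reverse primer's reverse complement is CCATCATCGGAC, which matches the template at positions 166–177.
The product runs from position 124 to position 177, so its length is 177 − 124 + 1 = 54 bp.

54 bp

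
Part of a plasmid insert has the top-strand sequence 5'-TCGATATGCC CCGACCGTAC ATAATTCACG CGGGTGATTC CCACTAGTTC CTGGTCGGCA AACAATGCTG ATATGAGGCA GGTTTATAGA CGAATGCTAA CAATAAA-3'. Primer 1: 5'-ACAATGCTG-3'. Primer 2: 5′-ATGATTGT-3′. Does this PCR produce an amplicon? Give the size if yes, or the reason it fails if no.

Primer 2 (ATGATTGT) does not match the top strand, and its reverse complement ACAATCAT does not match either.
With no annealing site for primer 2, no amplification occurs.

No product — primer 2 has no binding site in the template.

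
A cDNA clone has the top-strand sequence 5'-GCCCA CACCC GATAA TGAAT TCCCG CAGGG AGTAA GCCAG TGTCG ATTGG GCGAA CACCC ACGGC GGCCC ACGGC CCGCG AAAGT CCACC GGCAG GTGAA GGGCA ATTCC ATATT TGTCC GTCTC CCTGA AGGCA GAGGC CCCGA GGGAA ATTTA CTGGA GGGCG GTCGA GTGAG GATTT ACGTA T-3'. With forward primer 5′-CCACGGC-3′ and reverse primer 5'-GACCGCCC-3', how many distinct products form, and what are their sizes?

Two products: 110 bp, 100 bp

The forward primer CCACGGC matches the top strand at positions 59–65, 69–75.
The reverse primer's reverse complement is GGGCGGTC, matching at positions 161–168.
Each forward site pairs with the reverse site to give a product ending at position 168: sizes 110, 100 bp.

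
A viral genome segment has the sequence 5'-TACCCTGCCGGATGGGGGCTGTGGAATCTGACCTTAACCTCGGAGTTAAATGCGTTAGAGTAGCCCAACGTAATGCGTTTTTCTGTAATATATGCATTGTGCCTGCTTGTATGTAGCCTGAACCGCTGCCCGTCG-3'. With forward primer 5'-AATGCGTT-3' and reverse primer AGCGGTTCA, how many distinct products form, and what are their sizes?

The forward primer AATGCGTT matches the top strand at positions 49–56, 72–79.
The reverse primer's reverse complement is TGAACCGCT, matching at positions 119–127.
Each forward site pairs with the reverse site to give a product ending at position 127: sizes 79, 56 bp.

Two products: 79 bp, 56 bp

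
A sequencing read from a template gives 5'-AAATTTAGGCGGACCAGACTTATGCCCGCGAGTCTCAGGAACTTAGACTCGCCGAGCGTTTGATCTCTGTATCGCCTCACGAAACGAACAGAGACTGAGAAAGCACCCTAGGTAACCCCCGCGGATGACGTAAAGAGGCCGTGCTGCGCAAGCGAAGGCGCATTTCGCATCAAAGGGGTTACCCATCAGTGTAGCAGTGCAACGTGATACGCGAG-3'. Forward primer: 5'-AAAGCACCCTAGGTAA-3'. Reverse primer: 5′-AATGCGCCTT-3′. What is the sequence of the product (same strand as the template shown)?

The forward primer matches the template at positions 100–115.
Reverse complement of the reverse primer: AAGGCGCATT. This occurs on the top strand at positions 155–164.
The product is the template from position 100 through 164 (65 bp).

5'-AAAGCACCCTAGGTAACCCCCGCGGATGACGTAAAGAGGCCGTGCTGCGCAAGCGAAGGCGCATT-3'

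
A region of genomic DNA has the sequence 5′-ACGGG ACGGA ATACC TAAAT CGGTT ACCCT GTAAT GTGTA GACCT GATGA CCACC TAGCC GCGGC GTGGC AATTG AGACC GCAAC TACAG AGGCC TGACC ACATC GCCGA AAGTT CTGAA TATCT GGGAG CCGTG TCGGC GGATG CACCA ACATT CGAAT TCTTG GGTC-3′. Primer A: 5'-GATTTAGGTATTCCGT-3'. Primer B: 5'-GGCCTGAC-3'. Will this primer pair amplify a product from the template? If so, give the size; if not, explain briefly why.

No product — the primers' 3' ends point away from each other.

Primer A (GATTTAGGTATTCCGT) has reverse complement ACGGAATACCTAAATC, which matches the top strand at positions 6–21; primer A anneals to the top strand there with its 3' end pointing upstream toward position 6.
Primer B (GGCCTGAC) matches the top strand directly at positions 92–99; it anneals to the bottom strand with its 3' end pointing downstream toward position 99.
The 3' ends diverge (primer A extends toward position 1, primer B toward position 169), so the primers never converge on a shared product.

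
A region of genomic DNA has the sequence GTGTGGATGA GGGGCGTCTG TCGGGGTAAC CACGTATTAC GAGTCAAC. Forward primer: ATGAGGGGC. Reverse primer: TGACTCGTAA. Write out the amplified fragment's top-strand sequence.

Forward primer ATGAGGGGC is found on the top strand at positions 7–15.
Taking the reverse complement of TGACTCGTAA gives TTACGAGTCA, found at positions 37–46 on the template; the primer anneals here to the top strand with its 3' end pointing upstream.
The product is the template from position 7 through 46 (40 bp).

5'-ATGAGGGGCGTCTGTCGGGGTAACCACGTATTACGAGTCA-3'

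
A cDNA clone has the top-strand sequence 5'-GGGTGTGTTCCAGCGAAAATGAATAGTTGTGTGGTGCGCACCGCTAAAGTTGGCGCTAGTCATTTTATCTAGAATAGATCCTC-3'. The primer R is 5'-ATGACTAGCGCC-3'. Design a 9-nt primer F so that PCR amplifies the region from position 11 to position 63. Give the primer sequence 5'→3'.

The reverse primer's reverse complement GGCGCTAGTCAT matches the template at positions 52–63; the product starts at position 11.
The forward primer is identical to the top strand over positions 11–19: CAGCGAAAA.

5'-CAGCGAAAA-3'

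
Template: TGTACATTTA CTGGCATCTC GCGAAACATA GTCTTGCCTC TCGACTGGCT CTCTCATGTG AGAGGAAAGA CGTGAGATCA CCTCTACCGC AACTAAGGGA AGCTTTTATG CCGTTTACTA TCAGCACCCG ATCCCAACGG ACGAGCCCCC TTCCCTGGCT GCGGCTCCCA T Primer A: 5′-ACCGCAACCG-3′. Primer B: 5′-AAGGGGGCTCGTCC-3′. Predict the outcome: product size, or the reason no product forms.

No product — primer A has no binding site in the template.

Primer A (ACCGCAACCG) does not match the top strand, and its reverse complement CGGTTGCGGT does not match either.
With no annealing site for primer A, no amplification occurs.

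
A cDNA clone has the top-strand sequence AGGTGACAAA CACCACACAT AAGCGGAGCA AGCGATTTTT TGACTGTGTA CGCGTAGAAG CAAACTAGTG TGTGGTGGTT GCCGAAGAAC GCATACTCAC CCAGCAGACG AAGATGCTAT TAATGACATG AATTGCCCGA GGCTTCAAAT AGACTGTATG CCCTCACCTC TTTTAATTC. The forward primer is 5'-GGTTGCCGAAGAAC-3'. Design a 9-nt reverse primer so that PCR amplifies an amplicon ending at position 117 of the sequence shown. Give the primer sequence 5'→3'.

5'-GCATCTTCG-3'

The forward primer binds at positions 77–90; the product's 3' end on the top strand is position 117.
The reverse primer anneals to the top strand over positions 109–117, i.e. to CGAAGATGC.
Its sequence written 5'→3' is the reverse complement: GCATCTTCG.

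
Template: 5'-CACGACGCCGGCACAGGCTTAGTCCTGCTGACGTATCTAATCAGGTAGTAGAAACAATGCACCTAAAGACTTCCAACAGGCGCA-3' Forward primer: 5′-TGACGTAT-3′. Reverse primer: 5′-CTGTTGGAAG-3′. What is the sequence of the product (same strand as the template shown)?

5'-TGACGTATCTAATCAGGTAGTAGAAACAATGCACCTAAAGACTTCCAACAG-3'

Forward primer TGACGTAT is found on the top strand at positions 29–36.
Reverse complement of the reverse primer: CTTCCAACAG. This occurs on the top strand at positions 70–79.
The product is the template from position 29 through 79 (51 bp).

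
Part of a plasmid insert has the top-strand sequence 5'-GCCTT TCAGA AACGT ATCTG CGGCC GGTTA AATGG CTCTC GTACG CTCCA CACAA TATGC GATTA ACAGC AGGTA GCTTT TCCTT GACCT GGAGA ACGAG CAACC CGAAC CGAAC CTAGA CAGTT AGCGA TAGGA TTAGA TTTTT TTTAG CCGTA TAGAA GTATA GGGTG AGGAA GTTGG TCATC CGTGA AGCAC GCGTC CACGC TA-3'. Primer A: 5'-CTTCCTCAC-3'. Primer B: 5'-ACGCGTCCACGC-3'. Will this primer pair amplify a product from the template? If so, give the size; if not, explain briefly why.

No product — the primers' 3' ends point away from each other.

Primer A (CTTCCTCAC) has reverse complement GTGAGGAAG, which matches the top strand at positions 168–176; primer A anneals to the top strand there with its 3' end pointing upstream toward position 168.
Primer B (ACGCGTCCACGC) matches the top strand directly at positions 194–205; it anneals to the bottom strand with its 3' end pointing downstream toward position 205.
The 3' ends diverge (primer A extends toward position 1, primer B toward position 207), so the primers never converge on a shared product.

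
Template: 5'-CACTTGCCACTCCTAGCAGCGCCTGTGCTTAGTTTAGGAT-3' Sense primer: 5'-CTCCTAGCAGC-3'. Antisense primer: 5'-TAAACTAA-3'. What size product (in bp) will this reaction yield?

Forward primer CTCCTAGCAGC is found on the top strand at positions 10–20.
Reverse complement of the reverse primer: TTAGTTTA. This occurs on the top strand at positions 29–36.
Product length = (reverse-primer end) − (forward-primer start) + 1 = 36 − 10 + 1 = 27 bp.

27 bp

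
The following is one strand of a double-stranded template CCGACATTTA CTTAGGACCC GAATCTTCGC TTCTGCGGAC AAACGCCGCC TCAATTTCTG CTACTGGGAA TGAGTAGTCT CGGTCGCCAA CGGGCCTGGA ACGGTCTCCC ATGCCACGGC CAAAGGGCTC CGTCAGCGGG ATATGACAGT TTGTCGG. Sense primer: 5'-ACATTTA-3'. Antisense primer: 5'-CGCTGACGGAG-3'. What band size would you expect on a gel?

Scanning the template, ACATTTA occurs at positions 4–10; this primer anneals to the bottom strand there with its 3' end pointing downstream.
The reverse primer's reverse complement is CTCCGTCAGCG, which matches the template at positions 128–138.
Amplicon spans positions 4–138: 135 bp.

135 bp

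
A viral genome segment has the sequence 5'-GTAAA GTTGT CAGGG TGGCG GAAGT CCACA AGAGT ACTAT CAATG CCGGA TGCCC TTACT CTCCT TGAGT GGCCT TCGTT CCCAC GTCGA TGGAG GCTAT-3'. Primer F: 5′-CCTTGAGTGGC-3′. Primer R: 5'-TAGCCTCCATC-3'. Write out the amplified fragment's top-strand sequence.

The forward primer matches the template at positions 63–73.
Reverse complement of the reverse primer: GATGGAGGCTA. This occurs on the top strand at positions 89–99.
The product is the template from position 63 through 99 (37 bp).

5'-CCTTGAGTGGCCTTCGTTCCCACGTCGATGGAGGCTA-3'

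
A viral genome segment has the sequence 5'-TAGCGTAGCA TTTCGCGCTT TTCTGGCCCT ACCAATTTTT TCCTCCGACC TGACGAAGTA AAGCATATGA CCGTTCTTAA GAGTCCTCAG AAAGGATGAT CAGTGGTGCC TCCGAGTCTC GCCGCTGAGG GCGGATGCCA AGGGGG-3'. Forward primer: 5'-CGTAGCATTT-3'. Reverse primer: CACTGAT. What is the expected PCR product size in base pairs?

Forward primer CGTAGCATTT is found on the top strand at positions 4–13.
The reverse primer's reverse complement is ATCAGTG, which matches the template at positions 99–105.
Product length = (reverse-primer end) − (forward-primer start) + 1 = 105 − 4 + 1 = 102 bp.

102 bp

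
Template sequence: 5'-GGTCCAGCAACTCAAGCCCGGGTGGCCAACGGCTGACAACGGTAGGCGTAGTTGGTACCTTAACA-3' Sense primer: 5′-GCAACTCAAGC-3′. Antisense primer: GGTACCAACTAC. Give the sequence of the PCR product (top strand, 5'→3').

5'-GCAACTCAAGCCCGGGTGGCCAACGGCTGACAACGGTAGGCGTAGTTGGTACC-3'

The forward primer matches the template at positions 7–17.
Taking the reverse complement of GGTACCAACTAC gives GTAGTTGGTACC, found at positions 48–59 on the template; the primer anneals here to the top strand with its 3' end pointing upstream.
The product is the template from position 7 through 59 (53 bp).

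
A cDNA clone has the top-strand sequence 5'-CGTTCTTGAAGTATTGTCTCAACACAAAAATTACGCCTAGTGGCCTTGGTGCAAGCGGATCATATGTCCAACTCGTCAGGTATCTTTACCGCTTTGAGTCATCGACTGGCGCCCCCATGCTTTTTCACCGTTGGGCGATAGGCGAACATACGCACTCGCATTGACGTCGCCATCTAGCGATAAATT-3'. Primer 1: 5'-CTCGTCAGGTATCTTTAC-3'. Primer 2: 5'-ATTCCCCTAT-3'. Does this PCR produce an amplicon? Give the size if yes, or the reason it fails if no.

No product — primer 2 has no binding site in the template.

Primer 2 (ATTCCCCTAT) does not match the top strand, and its reverse complement ATAGGGGAAT does not match either.
With no annealing site for primer 2, no amplification occurs.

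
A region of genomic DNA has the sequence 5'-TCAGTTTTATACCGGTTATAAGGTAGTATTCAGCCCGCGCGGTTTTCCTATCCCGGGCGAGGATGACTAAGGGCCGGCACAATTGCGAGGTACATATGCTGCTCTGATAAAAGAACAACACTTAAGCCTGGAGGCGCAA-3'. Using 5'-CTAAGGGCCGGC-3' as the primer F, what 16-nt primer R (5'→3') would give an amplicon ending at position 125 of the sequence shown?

5'-TTAAGTGTTGTTCTTT-3'

The forward primer binds at positions 67–78; the product's 3' end on the top strand is position 125.
The reverse primer anneals to the top strand over positions 110–125, i.e. to AAAGAACAACACTTAA.
Its sequence written 5'→3' is the reverse complement: TTAAGTGTTGTTCTTT.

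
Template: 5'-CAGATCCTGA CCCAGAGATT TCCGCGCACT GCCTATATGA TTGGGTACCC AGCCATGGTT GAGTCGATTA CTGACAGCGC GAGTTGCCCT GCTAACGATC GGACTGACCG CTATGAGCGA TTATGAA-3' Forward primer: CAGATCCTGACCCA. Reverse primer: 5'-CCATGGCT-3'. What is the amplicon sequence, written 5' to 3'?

The forward primer matches the template at positions 1–14.
Reverse complement of the reverse primer: AGCCATGG. This occurs on the top strand at positions 51–58.
The product is the template from position 1 through 58 (58 bp).

5'-CAGATCCTGACCCAGAGATTTCCGCGCACTGCCTATATGATTGGGTACCCAGCCATGG-3'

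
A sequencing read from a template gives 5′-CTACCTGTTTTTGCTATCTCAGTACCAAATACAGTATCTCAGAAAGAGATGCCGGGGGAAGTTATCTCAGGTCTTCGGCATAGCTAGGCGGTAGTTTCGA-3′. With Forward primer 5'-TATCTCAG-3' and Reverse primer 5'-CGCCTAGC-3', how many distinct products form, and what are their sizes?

Three products: 76 bp, 56 bp, 28 bp

The forward primer TATCTCAG matches the top strand at positions 15–22, 35–42, 63–70.
The reverse primer's reverse complement is GCTAGGCG, matching at positions 83–90.
Each forward site pairs with the reverse site to give a product ending at position 90: sizes 76, 56, 28 bp.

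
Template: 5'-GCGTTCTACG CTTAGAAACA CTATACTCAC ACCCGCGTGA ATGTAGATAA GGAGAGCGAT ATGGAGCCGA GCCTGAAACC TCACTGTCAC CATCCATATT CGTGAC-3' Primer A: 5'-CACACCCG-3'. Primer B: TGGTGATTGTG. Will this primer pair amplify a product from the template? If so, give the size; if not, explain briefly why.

No product — primer B has no binding site in the template.

Primer B (TGGTGATTGTG) does not match the top strand, and its reverse complement CACAATCACCA does not match either.
With no annealing site for primer B, no amplification occurs.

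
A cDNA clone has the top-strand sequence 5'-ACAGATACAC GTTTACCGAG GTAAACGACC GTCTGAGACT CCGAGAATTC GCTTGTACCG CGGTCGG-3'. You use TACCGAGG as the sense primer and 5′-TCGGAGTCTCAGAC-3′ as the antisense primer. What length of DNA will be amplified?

The forward primer matches the template at positions 14–21.
Taking the reverse complement of TCGGAGTCTCAGAC gives GTCTGAGACTCCGA, found at positions 31–44 on the template; the primer anneals here to the top strand with its 3' end pointing upstream.
Amplicon spans positions 14–44: 31 bp.

31 bp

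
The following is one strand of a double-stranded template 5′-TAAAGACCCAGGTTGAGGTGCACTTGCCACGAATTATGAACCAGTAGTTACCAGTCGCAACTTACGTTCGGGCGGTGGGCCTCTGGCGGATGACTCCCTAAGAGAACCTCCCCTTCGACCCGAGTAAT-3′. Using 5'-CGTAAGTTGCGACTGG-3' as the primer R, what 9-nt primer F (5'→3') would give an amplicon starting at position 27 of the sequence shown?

The reverse primer's reverse complement CCAGTCGCAACTTACG matches the template at positions 51–66; the product starts at position 27.
The forward primer is identical to the top strand over positions 27–35: CCACGAATT.

5'-CCACGAATT-3'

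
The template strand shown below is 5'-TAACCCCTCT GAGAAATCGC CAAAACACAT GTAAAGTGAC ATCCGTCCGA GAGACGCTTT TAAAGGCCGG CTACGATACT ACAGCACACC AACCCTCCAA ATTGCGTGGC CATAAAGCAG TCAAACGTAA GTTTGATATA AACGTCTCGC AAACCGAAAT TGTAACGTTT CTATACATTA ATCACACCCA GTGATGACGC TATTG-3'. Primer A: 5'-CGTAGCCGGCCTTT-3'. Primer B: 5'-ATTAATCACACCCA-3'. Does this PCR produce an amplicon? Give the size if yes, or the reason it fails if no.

Primer A (CGTAGCCGGCCTTT) has reverse complement AAAGGCCGGCTACG, which matches the top strand at positions 62–75; primer A anneals to the top strand there with its 3' end pointing upstream toward position 62.
Primer B (ATTAATCACACCCA) matches the top strand directly at positions 177–190; it anneals to the bottom strand with its 3' end pointing downstream toward position 190.
The 3' ends diverge (primer A extends toward position 1, primer B toward position 205), so the primers never converge on a shared product.

No product — the primers' 3' ends point away from each other.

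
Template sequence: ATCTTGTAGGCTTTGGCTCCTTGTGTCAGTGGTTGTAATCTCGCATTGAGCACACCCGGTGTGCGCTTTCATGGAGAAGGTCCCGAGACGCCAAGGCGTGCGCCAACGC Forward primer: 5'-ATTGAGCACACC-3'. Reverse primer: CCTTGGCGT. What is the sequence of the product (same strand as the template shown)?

5'-ATTGAGCACACCCGGTGTGCGCTTTCATGGAGAAGGTCCCGAGACGCCAAGG-3'

The forward primer matches the template at positions 45–56.
Taking the reverse complement of CCTTGGCGT gives ACGCCAAGG, found at positions 88–96 on the template; the primer anneals here to the top strand with its 3' end pointing upstream.
The product is the template from position 45 through 96 (52 bp).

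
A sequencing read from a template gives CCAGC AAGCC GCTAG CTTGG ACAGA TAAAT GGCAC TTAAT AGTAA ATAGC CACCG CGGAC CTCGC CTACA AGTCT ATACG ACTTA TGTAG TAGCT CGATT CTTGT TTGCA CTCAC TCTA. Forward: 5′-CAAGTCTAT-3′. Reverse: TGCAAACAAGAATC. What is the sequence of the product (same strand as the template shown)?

5'-CAAGTCTATACGACTTATGTAGTAGCTCGATTCTTGTTTGCA-3'

Forward primer CAAGTCTAT is found on the top strand at positions 69–77.
Reverse complement of the reverse primer: GATTCTTGTTTGCA. This occurs on the top strand at positions 97–110.
The product is the template from position 69 through 110 (42 bp).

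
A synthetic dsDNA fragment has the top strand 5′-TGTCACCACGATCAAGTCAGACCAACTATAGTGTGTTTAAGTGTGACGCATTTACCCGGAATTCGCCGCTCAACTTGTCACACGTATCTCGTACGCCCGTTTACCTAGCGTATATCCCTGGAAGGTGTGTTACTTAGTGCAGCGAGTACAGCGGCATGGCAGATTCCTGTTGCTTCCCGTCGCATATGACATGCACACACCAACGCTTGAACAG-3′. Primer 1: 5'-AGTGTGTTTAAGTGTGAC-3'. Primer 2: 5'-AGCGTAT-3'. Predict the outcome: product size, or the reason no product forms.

Primer 1 (AGTGTGTTTAAGTGTGAC) matches the top strand at positions 30–47 (3' end points downstream).
Primer 2 (AGCGTAT) also matches the top strand directly, at positions 107–113 — its reverse complement ATACGCT is not present.
Both primers anneal to the bottom strand with 3' ends pointing the same way, so neither can prime synthesis back toward the other.

No product — both primers anneal to the same strand and extend in the same direction.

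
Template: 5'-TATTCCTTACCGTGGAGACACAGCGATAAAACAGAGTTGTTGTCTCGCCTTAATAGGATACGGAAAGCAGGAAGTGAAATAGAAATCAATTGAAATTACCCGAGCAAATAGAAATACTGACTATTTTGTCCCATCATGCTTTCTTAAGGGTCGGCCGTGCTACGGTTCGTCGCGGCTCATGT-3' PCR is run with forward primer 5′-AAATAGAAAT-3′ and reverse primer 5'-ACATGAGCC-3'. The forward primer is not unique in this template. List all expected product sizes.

The forward primer AAATAGAAAT matches the top strand at positions 77–86, 106–115.
The reverse primer's reverse complement is GGCTCATGT, matching at positions 174–182.
Each forward site pairs with the reverse site to give a product ending at position 182: sizes 106, 77 bp.

106 bp, 77 bp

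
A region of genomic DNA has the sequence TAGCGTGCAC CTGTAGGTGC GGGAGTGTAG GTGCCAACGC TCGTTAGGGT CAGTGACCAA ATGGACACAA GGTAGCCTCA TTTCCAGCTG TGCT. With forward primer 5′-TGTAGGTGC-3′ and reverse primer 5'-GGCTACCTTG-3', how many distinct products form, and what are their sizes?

The forward primer TGTAGGTGC matches the top strand at positions 12–20, 26–34.
The reverse primer's reverse complement is CAAGGTAGCC, matching at positions 68–77.
Each forward site pairs with the reverse site to give a product ending at position 77: sizes 66, 52 bp.

Two products: 66 bp, 52 bp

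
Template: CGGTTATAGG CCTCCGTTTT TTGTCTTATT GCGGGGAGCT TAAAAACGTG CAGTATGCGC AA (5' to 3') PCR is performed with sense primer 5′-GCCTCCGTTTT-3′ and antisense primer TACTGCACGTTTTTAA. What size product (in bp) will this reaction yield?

Scanning the template, GCCTCCGTTTT occurs at positions 10–20; this primer anneals to the bottom strand there with its 3' end pointing downstream.
The reverse primer's reverse complement is TTAAAAACGTGCAGTA, which matches the template at positions 40–55.
Product length = (reverse-primer end) − (forward-primer start) + 1 = 55 − 10 + 1 = 46 bp.

46 bp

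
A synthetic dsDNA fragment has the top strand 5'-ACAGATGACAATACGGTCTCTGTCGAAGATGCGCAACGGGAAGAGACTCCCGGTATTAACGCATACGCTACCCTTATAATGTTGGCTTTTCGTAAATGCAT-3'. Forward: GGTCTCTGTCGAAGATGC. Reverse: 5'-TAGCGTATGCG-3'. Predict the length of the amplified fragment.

Forward primer GGTCTCTGTCGAAGATGC is found on the top strand at positions 15–32.
Reverse complement of the reverse primer: CGCATACGCTA. This occurs on the top strand at positions 60–70.
Amplicon spans positions 15–70: 56 bp.

56 bp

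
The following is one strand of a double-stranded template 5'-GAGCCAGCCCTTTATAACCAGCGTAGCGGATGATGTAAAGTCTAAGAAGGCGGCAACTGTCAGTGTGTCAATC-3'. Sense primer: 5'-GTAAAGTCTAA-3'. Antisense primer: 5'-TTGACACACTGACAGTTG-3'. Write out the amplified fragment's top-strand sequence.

The forward primer matches the template at positions 35–45.
Taking the reverse complement of TTGACACACTGACAGTTG gives CAACTGTCAGTGTGTCAA, found at positions 54–71 on the template; the primer anneals here to the top strand with its 3' end pointing upstream.
The product is the template from position 35 through 71 (37 bp).

5'-GTAAAGTCTAAGAAGGCGGCAACTGTCAGTGTGTCAA-3'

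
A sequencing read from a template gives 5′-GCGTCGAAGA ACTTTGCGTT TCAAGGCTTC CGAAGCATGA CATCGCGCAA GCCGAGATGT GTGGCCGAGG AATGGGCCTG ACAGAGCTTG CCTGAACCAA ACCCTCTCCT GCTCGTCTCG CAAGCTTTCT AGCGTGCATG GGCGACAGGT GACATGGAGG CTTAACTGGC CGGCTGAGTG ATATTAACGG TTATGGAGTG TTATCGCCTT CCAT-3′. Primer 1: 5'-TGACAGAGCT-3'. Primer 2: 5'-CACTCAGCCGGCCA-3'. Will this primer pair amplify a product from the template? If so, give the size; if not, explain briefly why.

Primer 1 (TGACAGAGCT) matches the top strand at positions 79–88; it acts as a forward primer.
Primer 2's reverse complement is TGGCCGGCTGAGTG, matching the top strand at positions 167–180; it acts as a reverse primer.
The 3' ends face each other across positions 79–180, giving a 102 bp product.

Yes — a 102 bp product.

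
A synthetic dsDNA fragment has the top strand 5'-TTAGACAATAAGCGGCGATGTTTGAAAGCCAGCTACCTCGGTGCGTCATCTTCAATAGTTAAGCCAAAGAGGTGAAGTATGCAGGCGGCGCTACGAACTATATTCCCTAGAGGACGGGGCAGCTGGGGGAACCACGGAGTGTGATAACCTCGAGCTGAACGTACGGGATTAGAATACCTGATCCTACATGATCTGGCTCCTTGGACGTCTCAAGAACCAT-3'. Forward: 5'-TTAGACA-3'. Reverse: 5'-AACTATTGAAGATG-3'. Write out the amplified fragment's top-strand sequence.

Forward primer TTAGACA is found on the top strand at positions 1–7.
Reverse complement of the reverse primer: CATCTTCAATAGTT. This occurs on the top strand at positions 47–60.
The product is the template from position 1 through 60 (60 bp).

5'-TTAGACAATAAGCGGCGATGTTTGAAAGCCAGCTACCTCGGTGCGTCATCTTCAATAGTT-3'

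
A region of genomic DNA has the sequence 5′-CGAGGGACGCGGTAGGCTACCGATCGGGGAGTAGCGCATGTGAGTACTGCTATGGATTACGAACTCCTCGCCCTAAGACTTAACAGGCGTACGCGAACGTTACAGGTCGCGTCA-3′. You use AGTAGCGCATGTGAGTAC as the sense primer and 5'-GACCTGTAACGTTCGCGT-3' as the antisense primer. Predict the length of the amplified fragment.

The forward primer matches the template at positions 30–47.
The reverse primer's reverse complement is ACGCGAACGTTACAGGTC, which matches the template at positions 91–108.
Product length = (reverse-primer end) − (forward-primer start) + 1 = 108 − 30 + 1 = 79 bp.

79 bp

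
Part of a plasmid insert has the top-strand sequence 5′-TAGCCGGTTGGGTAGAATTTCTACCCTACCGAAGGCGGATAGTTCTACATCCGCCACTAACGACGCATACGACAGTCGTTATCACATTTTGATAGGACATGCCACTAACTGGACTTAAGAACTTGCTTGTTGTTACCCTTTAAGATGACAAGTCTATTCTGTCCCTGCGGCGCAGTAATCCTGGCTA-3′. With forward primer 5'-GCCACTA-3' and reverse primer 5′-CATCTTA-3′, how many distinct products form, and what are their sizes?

Two products: 95 bp, 47 bp

The forward primer GCCACTA matches the top strand at positions 53–59, 101–107.
The reverse primer's reverse complement is TAAGATG, matching at positions 141–147.
Each forward site pairs with the reverse site to give a product ending at position 147: sizes 95, 47 bp.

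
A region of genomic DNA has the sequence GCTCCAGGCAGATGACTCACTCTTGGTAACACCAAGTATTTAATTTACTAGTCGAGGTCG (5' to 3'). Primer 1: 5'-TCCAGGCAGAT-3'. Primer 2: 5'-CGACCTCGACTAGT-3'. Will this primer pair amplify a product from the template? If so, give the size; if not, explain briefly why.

Primer 1 (TCCAGGCAGAT) matches the top strand at positions 3–13; it acts as a forward primer.
Primer 2's reverse complement is ACTAGTCGAGGTCG, matching the top strand at positions 47–60; it acts as a reverse primer.
The 3' ends face each other across positions 3–60, giving a 58 bp product.

Yes — a 58 bp product.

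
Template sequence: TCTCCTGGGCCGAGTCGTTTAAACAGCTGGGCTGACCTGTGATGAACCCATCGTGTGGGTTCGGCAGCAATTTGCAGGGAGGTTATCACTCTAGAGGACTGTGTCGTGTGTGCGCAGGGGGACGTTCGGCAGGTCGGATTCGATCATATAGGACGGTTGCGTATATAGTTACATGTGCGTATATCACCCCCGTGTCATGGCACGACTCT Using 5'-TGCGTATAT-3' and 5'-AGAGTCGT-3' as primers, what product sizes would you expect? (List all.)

52 bp, 34 bp

The forward primer TGCGTATAT matches the top strand at positions 158–166, 176–184.
The reverse primer's reverse complement is ACGACTCT, matching at positions 202–209.
Each forward site pairs with the reverse site to give a product ending at position 209: sizes 52, 34 bp.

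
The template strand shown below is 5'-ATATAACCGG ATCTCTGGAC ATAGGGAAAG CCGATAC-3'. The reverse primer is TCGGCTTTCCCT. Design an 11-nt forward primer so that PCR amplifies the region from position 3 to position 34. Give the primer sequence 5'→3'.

5'-ATAACCGGATC-3'

The reverse primer's reverse complement AGGGAAAGCCGA matches the template at positions 23–34; the product starts at position 3.
The forward primer is identical to the top strand over positions 3–13: ATAACCGGATC.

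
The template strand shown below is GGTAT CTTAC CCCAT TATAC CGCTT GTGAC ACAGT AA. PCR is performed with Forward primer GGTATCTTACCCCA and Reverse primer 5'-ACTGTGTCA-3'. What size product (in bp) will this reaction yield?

The forward primer matches the template at positions 1–14.
The reverse primer's reverse complement is TGACACAGT, which matches the template at positions 27–35.
The product runs from position 1 to position 35, so its length is 35 − 1 + 1 = 35 bp.

35 bp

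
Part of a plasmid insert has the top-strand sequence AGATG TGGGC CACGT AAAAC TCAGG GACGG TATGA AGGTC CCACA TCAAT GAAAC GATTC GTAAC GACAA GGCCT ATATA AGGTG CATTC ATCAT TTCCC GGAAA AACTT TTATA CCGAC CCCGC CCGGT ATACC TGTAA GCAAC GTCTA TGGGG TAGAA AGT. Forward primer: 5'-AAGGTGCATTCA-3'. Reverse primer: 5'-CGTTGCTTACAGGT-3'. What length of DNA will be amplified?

67 bp

The forward primer matches the template at positions 80–91.
The reverse primer's reverse complement is ACCTGTAAGCAACG, which matches the template at positions 133–146.
The product runs from position 80 to position 146, so its length is 146 − 80 + 1 = 67 bp.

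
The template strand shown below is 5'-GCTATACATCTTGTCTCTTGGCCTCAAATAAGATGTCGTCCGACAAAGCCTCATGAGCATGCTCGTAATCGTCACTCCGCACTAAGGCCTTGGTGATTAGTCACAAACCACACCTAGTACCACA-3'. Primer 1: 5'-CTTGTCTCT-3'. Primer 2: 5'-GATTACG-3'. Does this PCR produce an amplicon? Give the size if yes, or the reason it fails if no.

Primer 1 (CTTGTCTCT) matches the top strand at positions 10–18; it acts as a forward primer.
Primer 2's reverse complement is CGTAATC, matching the top strand at positions 64–70; it acts as a reverse primer.
The 3' ends face each other across positions 10–70, giving a 61 bp product.

Yes — a 61 bp product.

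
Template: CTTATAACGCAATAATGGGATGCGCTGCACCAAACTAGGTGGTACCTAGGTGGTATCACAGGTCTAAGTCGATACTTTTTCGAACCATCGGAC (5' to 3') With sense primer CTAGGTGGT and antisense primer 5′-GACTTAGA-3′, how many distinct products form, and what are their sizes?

The forward primer CTAGGTGGT matches the top strand at positions 35–43, 46–54.
The reverse primer's reverse complement is TCTAAGTC, matching at positions 63–70.
Each forward site pairs with the reverse site to give a product ending at position 70: sizes 36, 25 bp.

Two products: 36 bp, 25 bp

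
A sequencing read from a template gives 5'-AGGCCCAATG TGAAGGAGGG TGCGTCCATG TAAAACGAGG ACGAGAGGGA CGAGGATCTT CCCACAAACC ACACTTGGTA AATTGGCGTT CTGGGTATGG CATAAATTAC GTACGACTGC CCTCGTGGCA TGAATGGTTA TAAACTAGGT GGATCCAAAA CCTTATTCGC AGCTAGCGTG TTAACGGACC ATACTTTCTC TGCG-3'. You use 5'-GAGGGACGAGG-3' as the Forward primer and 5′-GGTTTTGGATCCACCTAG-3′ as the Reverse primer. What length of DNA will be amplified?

118 bp

Forward primer GAGGGACGAGG is found on the top strand at positions 45–55.
Taking the reverse complement of GGTTTTGGATCCACCTAG gives CTAGGTGGATCCAAAACC, found at positions 145–162 on the template; the primer anneals here to the top strand with its 3' end pointing upstream.
The product runs from position 45 to position 162, so its length is 162 − 45 + 1 = 118 bp.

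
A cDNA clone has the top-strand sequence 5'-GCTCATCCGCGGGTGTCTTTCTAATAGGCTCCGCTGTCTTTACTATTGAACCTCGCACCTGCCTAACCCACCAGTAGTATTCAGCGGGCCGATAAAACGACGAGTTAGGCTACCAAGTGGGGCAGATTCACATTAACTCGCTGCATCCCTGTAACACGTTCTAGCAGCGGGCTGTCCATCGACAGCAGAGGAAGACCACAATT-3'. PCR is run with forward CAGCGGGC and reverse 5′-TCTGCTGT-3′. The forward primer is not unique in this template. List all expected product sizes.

The forward primer CAGCGGGC matches the top strand at positions 82–89, 165–172.
The reverse primer's reverse complement is ACAGCAGA, matching at positions 182–189.
Each forward site pairs with the reverse site to give a product ending at position 189: sizes 108, 25 bp.

108 bp, 25 bp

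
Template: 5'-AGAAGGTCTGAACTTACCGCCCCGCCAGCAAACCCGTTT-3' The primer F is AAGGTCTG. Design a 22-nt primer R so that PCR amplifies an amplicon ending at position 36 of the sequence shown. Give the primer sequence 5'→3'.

5'-CGGGTTTGCTGGCGGGGCGGTA-3'

The forward primer binds at positions 3–10; the product's 3' end on the top strand is position 36.
The reverse primer anneals to the top strand over positions 15–36, i.e. to TACCGCCCCGCCAGCAAACCCG.
Its sequence written 5'→3' is the reverse complement: CGGGTTTGCTGGCGGGGCGGTA.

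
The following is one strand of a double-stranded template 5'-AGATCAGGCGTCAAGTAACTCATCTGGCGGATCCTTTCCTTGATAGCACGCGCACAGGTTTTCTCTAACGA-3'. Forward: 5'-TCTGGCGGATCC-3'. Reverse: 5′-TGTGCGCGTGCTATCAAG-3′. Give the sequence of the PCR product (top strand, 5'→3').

5'-TCTGGCGGATCCTTTCCTTGATAGCACGCGCACA-3'

Scanning the template, TCTGGCGGATCC occurs at positions 23–34; this primer anneals to the bottom strand there with its 3' end pointing downstream.
Taking the reverse complement of TGTGCGCGTGCTATCAAG gives CTTGATAGCACGCGCACA, found at positions 39–56 on the template; the primer anneals here to the top strand with its 3' end pointing upstream.
The product is the template from position 23 through 56 (34 bp).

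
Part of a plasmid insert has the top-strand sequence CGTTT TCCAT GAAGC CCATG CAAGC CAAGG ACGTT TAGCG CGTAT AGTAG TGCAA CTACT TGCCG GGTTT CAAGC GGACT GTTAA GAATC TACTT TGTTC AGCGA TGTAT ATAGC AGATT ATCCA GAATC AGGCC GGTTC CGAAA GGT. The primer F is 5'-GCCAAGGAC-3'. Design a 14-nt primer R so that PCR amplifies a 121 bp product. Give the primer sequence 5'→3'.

The forward primer binds at positions 24–32, so a 121 bp product ends at position 24 + 121 − 1 = 144.
The reverse primer anneals to the top strand over positions 131–144, i.e. to AGGCCGGTTCCGAA.
Its sequence written 5'→3' is the reverse complement: TTCGGAACCGGCCT.

5'-TTCGGAACCGGCCT-3'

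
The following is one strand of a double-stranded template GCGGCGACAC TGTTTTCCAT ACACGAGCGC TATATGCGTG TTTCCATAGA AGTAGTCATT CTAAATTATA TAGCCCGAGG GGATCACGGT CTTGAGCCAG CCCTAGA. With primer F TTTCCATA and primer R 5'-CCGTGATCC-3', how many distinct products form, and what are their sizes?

Two products: 76 bp, 49 bp

The forward primer TTTCCATA matches the top strand at positions 14–21, 41–48.
The reverse primer's reverse complement is GGATCACGG, matching at positions 81–89.
Each forward site pairs with the reverse site to give a product ending at position 89: sizes 76, 49 bp.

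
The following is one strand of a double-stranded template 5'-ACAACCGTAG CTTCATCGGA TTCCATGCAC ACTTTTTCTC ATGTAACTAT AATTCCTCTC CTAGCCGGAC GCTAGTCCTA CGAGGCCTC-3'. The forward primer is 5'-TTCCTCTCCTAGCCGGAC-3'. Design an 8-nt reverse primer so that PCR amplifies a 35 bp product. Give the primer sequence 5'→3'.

The forward primer binds at positions 53–70, so a 35 bp product ends at position 53 + 35 − 1 = 87.
The reverse primer anneals to the top strand over positions 80–87, i.e. to ACGAGGCC.
Its sequence written 5'→3' is the reverse complement: GGCCTCGT.

5'-GGCCTCGT-3'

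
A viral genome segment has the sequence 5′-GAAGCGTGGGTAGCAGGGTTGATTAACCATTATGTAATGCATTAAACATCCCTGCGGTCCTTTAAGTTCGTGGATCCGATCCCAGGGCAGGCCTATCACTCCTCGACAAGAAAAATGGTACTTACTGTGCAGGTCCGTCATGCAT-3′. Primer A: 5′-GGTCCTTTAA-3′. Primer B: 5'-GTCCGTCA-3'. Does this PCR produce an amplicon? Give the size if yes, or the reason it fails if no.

Primer A (GGTCCTTTAA) matches the top strand at positions 56–65 (3' end points downstream).
Primer B (GTCCGTCA) also matches the top strand directly, at positions 133–140 — its reverse complement TGACGGAC is not present.
Both primers anneal to the bottom strand with 3' ends pointing the same way, so neither can prime synthesis back toward the other.

No product — both primers anneal to the same strand and extend in the same direction.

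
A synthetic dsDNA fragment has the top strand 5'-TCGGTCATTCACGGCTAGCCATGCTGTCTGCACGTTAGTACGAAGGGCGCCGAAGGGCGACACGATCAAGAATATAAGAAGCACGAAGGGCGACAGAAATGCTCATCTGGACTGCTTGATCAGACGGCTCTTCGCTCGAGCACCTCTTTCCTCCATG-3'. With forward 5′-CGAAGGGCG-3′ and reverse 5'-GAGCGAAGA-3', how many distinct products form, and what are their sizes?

Three products: 97 bp, 87 bp, 54 bp

The forward primer CGAAGGGCG matches the top strand at positions 41–49, 51–59, 84–92.
The reverse primer's reverse complement is TCTTCGCTC, matching at positions 129–137.
Each forward site pairs with the reverse site to give a product ending at position 137: sizes 97, 87, 54 bp.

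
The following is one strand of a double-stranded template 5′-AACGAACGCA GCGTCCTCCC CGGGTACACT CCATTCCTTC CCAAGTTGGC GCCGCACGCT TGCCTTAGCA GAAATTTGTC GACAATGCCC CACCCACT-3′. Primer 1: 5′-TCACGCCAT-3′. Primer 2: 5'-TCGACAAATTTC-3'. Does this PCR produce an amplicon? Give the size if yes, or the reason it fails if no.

Primer 1 (TCACGCCAT) does not match the top strand, and its reverse complement ATGGCGTGA does not match either.
With no annealing site for primer 1, no amplification occurs.

No product — primer 1 has no binding site in the template.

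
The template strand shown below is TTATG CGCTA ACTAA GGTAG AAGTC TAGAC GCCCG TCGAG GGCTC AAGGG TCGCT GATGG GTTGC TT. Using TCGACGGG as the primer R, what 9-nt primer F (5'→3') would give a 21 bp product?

The reverse primer's reverse complement CCCGTCGA matches the template at positions 32–39, so the product ends at position 39.
A 21 bp product then starts at position 39 − 21 + 1 = 19.
The forward primer is identical to the top strand there: AGAAGTCTA.

5'-AGAAGTCTA-3'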